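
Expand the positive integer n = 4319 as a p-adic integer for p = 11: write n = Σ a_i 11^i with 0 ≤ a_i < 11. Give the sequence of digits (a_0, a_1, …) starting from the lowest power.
(a_0, a_1, …) = (7, 7, 2, 3)

Repeated division by 11 gives the digits low-to-high: 4319 = 7 + 7·11^1 + 2·11^2 + 3·11^3. Digit sequence: (7, 7, 2, 3).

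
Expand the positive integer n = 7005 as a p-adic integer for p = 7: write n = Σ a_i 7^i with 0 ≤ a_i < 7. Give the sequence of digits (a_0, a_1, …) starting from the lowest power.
(a_0, a_1, …) = (5, 6, 2, 6, 2)

Repeated division by 7 gives the digits low-to-high: 7005 = 5 + 6·7^1 + 2·7^2 + 6·7^3 + 2·7^4. Digit sequence: (5, 6, 2, 6, 2).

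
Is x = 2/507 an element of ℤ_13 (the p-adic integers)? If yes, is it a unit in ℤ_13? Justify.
x ∉ ℤ_13 (v_13(x) = -2 < 0)

ℤ_13 = {x ∈ ℚ_13 : v_13(x) ≥ 0} and ℤ_13^× = {x ∈ ℤ_13 : v_13(x) = 0}. Here v_13(2/507) = v_13(num) − v_13(den) = -2; compare against these criteria.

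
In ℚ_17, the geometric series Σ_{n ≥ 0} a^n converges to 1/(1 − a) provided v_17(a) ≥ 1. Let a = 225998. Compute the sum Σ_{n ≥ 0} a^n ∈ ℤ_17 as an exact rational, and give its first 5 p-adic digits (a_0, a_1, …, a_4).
Σ a^n = 1/(1 − a) = -1/225997;  first 5 digits = (1, 0, 0, 12, 2)

v_17(a) = 3 ≥ 1, so the series converges in ℤ_17 to 1/(1 − a) = 1/(1 − 225998) = -1/225997. Expand this rational in ℤ_17: compute digits iteratively via d_i = x_i mod 17, x_{i+1} = (x_i − d_i)/17. The first 5 digits are (1, 0, 0, 12, 2).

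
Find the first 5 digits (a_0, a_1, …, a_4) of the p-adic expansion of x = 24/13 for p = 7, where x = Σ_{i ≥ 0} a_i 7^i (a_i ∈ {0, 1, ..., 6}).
(a_0, …, a_4) = (4, 4, 1, 3, 6)

v_7(24/13) = 0 (numerator and denominator both coprime to 7), so x ∈ ℤ_7^×. Compute digits iteratively via a_i = x_i mod 7, x_{i+1} = (x_i − a_i)/7, with x_0 = x:
  x_0 = 24/13;  a_0 = 4;  x_1 = (x_0 − 4)/7 = -4/13
  x_1 = -4/13;  a_1 = 4;  x_2 = (x_1 − 4)/7 = -8/13
  x_2 = -8/13;  a_2 = 1;  x_3 = (x_2 − 1)/7 = -3/13
  x_3 = -3/13;  a_3 = 3;  x_4 = (x_3 − 3)/7 = -6/13
  x_4 = -6/13;  a_4 = 6;  x_5 = (x_4 − 6)/7 = -12/13
Digits: (4, 4, 1, 3, 6).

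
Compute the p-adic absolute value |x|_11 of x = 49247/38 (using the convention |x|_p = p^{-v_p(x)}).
|49247/38|_11 = 1/1331

Step 1 — compute v_11(x) by factoring powers of 11 out of the numerator and denominator: v_11(49247/38) = 3. Step 2 — apply |x|_p = p^{-v_p(x)} = 11^{-3} = 1/1331.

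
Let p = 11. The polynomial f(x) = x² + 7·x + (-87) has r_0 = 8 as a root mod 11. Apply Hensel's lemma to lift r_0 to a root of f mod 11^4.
r_3 = 12922 (mod 14641)

Hensel: r_{i+1} = r_i − f(r_i)·(f′(r_i))^{-1} mod 11^{i+2}, f′(x) = 2x + 7. Iterate:
  r_0 = 8 (mod 11)
  r_1 = 96 (mod 121)
  r_2 = 943 (mod 1331)
  r_3 = 12922 (mod 14641)
Final: r = 12922 satisfies f(r) ≡ 0 mod 11^4.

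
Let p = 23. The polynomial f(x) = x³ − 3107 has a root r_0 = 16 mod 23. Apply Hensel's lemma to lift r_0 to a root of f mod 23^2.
r_1 = 200 (mod 529)

Hensel: r_{i+1} = r_i − f(r_i)/f′(r_i) mod 23^{i+2}, where f′(x) = 3x². Iterate:
  r_0 = 16 (mod 23)
  r_1 = 200 (mod 529)
Final: r = 200 with f(r) ≡ 0 mod 23^2.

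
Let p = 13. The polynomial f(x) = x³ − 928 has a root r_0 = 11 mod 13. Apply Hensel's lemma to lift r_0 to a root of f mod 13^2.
r_1 = 76 (mod 169)

Hensel: r_{i+1} = r_i − f(r_i)/f′(r_i) mod 13^{i+2}, where f′(x) = 3x². Iterate:
  r_0 = 11 (mod 13)
  r_1 = 76 (mod 169)
Final: r = 76 with f(r) ≡ 0 mod 13^2.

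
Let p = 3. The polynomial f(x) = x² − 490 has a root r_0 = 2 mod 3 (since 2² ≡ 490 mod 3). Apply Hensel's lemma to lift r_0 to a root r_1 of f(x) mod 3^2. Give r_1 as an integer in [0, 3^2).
r_1 = 2 (mod 9)

Hensel's recurrence: r_{i+1} = r_i − f(r_i)·(f′(r_i))^{-1} mod 3^{i+2}, with f′(x) = 2x. Iterate:
  r_0 = 2 (mod 3)
  r_1 = 2 (mod 9)
Final: r_1 = 2, and one checks f(r_1) ≡ 0 mod 3^2.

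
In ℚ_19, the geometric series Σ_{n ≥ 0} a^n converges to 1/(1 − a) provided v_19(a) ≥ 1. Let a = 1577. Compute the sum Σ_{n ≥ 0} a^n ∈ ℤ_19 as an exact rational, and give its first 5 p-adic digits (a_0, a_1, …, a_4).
Σ a^n = 1/(1 − a) = -1/1576;  first 5 digits = (1, 7, 15, 2, 5)

v_19(a) = 1 ≥ 1, so the series converges in ℤ_19 to 1/(1 − a) = 1/(1 − 1577) = -1/1576. Expand this rational in ℤ_19: compute digits iteratively via d_i = x_i mod 19, x_{i+1} = (x_i − d_i)/19. The first 5 digits are (1, 7, 15, 2, 5).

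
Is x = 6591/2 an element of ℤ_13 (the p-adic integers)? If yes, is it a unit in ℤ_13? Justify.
x ∈ ℤ_13 but not a unit; v_13(x) = 3 > 0

ℤ_13 = {x ∈ ℚ_13 : v_13(x) ≥ 0} and ℤ_13^× = {x ∈ ℤ_13 : v_13(x) = 0}. Here v_13(6591/2) = v_13(num) − v_13(den) = 3; compare against these criteria.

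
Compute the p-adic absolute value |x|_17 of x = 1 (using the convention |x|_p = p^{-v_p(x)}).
|1|_17 = 1

Step 1 — compute v_17(x) by factoring powers of 17 out of the numerator and denominator: v_17(1) = 0. Step 2 — apply |x|_p = p^{-v_p(x)} = 17^{0} = 1.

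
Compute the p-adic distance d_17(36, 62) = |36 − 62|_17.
d_17(36, 62) = 1

Step 1 — x − y = 36 − 62 = -26. Step 2 — v_17(-26) = 0 (factor: -26 = −(17^0 · 26); the sign does not affect v_p). Step 3 — |x − y|_17 = 17^{0} = 1.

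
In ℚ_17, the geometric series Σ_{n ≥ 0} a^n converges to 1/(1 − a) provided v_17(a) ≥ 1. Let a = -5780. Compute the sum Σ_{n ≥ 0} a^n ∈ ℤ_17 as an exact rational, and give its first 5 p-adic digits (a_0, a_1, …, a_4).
Σ a^n = 1/(1 − a) = 1/5781;  first 5 digits = (1, 0, 14, 15, 8)

v_17(a) = 2 ≥ 1, so the series converges in ℤ_17 to 1/(1 − a) = 1/(1 − (-5780)) = 1/5781. Expand this rational in ℤ_17: compute digits iteratively via d_i = x_i mod 17, x_{i+1} = (x_i − d_i)/17. The first 5 digits are (1, 0, 14, 15, 8).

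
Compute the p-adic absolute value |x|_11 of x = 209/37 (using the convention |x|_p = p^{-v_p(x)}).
|209/37|_11 = 1/11

Step 1 — compute v_11(x) by factoring powers of 11 out of the numerator and denominator: v_11(209/37) = 1. Step 2 — apply |x|_p = p^{-v_p(x)} = 11^{-1} = 1/11.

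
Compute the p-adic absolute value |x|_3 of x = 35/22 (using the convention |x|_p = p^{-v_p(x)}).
|35/22|_3 = 1

Step 1 — compute v_3(x) by factoring powers of 3 out of the numerator and denominator: v_3(35/22) = 0. Step 2 — apply |x|_p = p^{-v_p(x)} = 3^{0} = 1.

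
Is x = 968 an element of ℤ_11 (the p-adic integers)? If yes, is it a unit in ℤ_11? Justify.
x ∈ ℤ_11 but not a unit; v_11(x) = 2 > 0

ℤ_11 = {x ∈ ℚ_11 : v_11(x) ≥ 0} and ℤ_11^× = {x ∈ ℤ_11 : v_11(x) = 0}. Here v_11(968) = v_11(num) − v_11(den) = 2; compare against these criteria.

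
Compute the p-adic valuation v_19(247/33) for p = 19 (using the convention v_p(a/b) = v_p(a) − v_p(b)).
v_19(247/33) = 1

Factor powers of 19 from the numerator and denominator of the reduced fraction: 247 = 19^1 · 13 and 33 = 19^0 · 33. Apply v_p(a/b) = v_p(a) − v_p(b): v_19(247/33) = 1 − 0 = 1.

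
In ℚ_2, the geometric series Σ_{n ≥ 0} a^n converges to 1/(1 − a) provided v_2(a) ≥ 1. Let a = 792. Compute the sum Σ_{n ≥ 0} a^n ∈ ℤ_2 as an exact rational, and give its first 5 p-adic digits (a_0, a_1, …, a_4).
Σ a^n = 1/(1 − a) = -1/791;  first 5 digits = (1, 0, 0, 1, 1)

v_2(a) = 3 ≥ 1, so the series converges in ℤ_2 to 1/(1 − a) = 1/(1 − 792) = -1/791. Expand this rational in ℤ_2: compute digits iteratively via d_i = x_i mod 2, x_{i+1} = (x_i − d_i)/2. The first 5 digits are (1, 0, 0, 1, 1).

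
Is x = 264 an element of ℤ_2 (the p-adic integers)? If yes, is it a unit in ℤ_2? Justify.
x ∈ ℤ_2 but not a unit; v_2(x) = 3 > 0

ℤ_2 = {x ∈ ℚ_2 : v_2(x) ≥ 0} and ℤ_2^× = {x ∈ ℤ_2 : v_2(x) = 0}. Here v_2(264) = v_2(num) − v_2(den) = 3; compare against these criteria.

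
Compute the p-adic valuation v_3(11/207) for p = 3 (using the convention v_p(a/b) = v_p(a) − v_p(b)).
v_3(11/207) = -2

Factor powers of 3 from the numerator and denominator of the reduced fraction: 11 = 3^0 · 11 and 207 = 3^2 · 23. Apply v_p(a/b) = v_p(a) − v_p(b): v_3(11/207) = 0 − 2 = -2.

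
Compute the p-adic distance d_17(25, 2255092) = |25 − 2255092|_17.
d_17(25, 2255092) = 1/83521

Step 1 — x − y = 25 − 2255092 = -2255067. Step 2 — v_17(-2255067) = 4 (factor: -2255067 = −(17^4 · 27); the sign does not affect v_p). Step 3 — |x − y|_17 = 17^{-4} = 1/83521.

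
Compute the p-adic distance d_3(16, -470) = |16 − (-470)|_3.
d_3(16, -470) = 1/243

Step 1 — x − y = 16 − (-470) = 486. Step 2 — v_3(486) = 5 (factor: 486 = (3^5 · 2); the sign does not affect v_p). Step 3 — |x − y|_3 = 3^{-5} = 1/243.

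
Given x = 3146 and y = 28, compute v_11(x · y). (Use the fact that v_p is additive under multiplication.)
v_11(88088) = 2

v_p(x) = 2 (factor: 3146 = 11^2 · 26); v_p(y) = 0 (factor: 28 = 11^0 · 28). Additivity: v_p(xy) = v_p(x) + v_p(y) = 2 + 0 = 2. (Direct check: xy = 88088 = 11^2 · (728).)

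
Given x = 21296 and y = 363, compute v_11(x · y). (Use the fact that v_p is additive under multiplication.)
v_11(7730448) = 5

v_p(x) = 3 (factor: 21296 = 11^3 · 16); v_p(y) = 2 (factor: 363 = 11^2 · 3). Additivity: v_p(xy) = v_p(x) + v_p(y) = 3 + 2 = 5. (Direct check: xy = 7730448 = 11^5 · (48).)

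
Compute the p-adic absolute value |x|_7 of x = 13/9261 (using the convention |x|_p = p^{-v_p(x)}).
|13/9261|_7 = 343

Step 1 — compute v_7(x) by factoring powers of 7 out of the numerator and denominator: v_7(13/9261) = -3. Step 2 — apply |x|_p = p^{-v_p(x)} = 7^{3} = 343.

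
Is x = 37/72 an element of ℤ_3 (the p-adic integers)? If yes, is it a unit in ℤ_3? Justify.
x ∉ ℤ_3 (v_3(x) = -2 < 0)

ℤ_3 = {x ∈ ℚ_3 : v_3(x) ≥ 0} and ℤ_3^× = {x ∈ ℤ_3 : v_3(x) = 0}. Here v_3(37/72) = v_3(num) − v_3(den) = -2; compare against these criteria.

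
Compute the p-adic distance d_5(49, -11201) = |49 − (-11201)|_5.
d_5(49, -11201) = 1/625

Step 1 — x − y = 49 − (-11201) = 11250. Step 2 — v_5(11250) = 4 (factor: 11250 = (5^4 · 18); the sign does not affect v_p). Step 3 — |x − y|_5 = 5^{-4} = 1/625.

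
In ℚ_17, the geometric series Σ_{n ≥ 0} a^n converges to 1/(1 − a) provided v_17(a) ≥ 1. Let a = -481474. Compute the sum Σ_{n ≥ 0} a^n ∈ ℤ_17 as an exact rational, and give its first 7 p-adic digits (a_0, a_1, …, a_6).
Σ a^n = 1/(1 − a) = 1/481475;  first 7 digits = (1, 0, 0, 4, 11, 16, 15)

v_17(a) = 3 ≥ 1, so the series converges in ℤ_17 to 1/(1 − a) = 1/(1 − (-481474)) = 1/481475. Expand this rational in ℤ_17: compute digits iteratively via d_i = x_i mod 17, x_{i+1} = (x_i − d_i)/17. The first 7 digits are (1, 0, 0, 4, 11, 16, 15).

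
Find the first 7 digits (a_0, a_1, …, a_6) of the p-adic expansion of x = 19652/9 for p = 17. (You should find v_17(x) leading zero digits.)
(a_0, …, a_6) = (0, 0, 0, 8, 9, 7, 9)

v_17(19652/9) = 3, so a_0 = ... = a_2 = 0. Factor out: x = 17^3 · u with u = 4/9 a unit in ℤ_17. Expand u iteratively via a_{v+i} = u_i mod 17, u_{i+1} = (u_i − a_{v+i})/17:
  u_0 = 4/9;  a_3 = 8;  u_1 = (u_0 − 8)/17 = -4/9
  u_1 = -4/9;  a_4 = 9;  u_2 = (u_1 − 9)/17 = -5/9
  u_2 = -5/9;  a_5 = 7;  u_3 = (u_2 − 7)/17 = -4/9
  u_3 = -4/9;  a_6 = 9;  u_4 = (u_3 − 9)/17 = -5/9
Digits: (0, 0, 0, 8, 9, 7, 9).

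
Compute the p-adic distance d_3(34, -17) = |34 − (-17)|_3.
d_3(34, -17) = 1/3

Step 1 — x − y = 34 − (-17) = 51. Step 2 — v_3(51) = 1 (factor: 51 = (3^1 · 17); the sign does not affect v_p). Step 3 — |x − y|_3 = 3^{-1} = 1/3.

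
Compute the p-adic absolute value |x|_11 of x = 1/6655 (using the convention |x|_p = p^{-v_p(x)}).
|1/6655|_11 = 1331

Step 1 — compute v_11(x) by factoring powers of 11 out of the numerator and denominator: v_11(1/6655) = -3. Step 2 — apply |x|_p = p^{-v_p(x)} = 11^{3} = 1331.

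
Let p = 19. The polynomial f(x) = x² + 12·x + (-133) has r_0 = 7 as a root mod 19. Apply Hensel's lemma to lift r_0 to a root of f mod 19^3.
r_2 = 7 (mod 6859)

Hensel: r_{i+1} = r_i − f(r_i)·(f′(r_i))^{-1} mod 19^{i+2}, f′(x) = 2x + 12. Iterate:
  r_0 = 7 (mod 19)
  r_1 = 7 (mod 361)
  r_2 = 7 (mod 6859)
Final: r = 7 satisfies f(r) ≡ 0 mod 19^3.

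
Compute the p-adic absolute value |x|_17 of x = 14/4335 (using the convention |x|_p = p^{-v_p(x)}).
|14/4335|_17 = 289

Step 1 — compute v_17(x) by factoring powers of 17 out of the numerator and denominator: v_17(14/4335) = -2. Step 2 — apply |x|_p = p^{-v_p(x)} = 17^{2} = 289.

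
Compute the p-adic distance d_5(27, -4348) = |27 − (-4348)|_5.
d_5(27, -4348) = 1/625

Step 1 — x − y = 27 − (-4348) = 4375. Step 2 — v_5(4375) = 4 (factor: 4375 = (5^4 · 7); the sign does not affect v_p). Step 3 — |x − y|_5 = 5^{-4} = 1/625.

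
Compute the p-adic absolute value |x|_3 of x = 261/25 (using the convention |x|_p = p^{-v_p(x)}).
|261/25|_3 = 1/9

Step 1 — compute v_3(x) by factoring powers of 3 out of the numerator and denominator: v_3(261/25) = 2. Step 2 — apply |x|_p = p^{-v_p(x)} = 3^{-2} = 1/9.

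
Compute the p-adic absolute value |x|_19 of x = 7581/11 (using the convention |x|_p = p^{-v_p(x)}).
|7581/11|_19 = 1/361

Step 1 — compute v_19(x) by factoring powers of 19 out of the numerator and denominator: v_19(7581/11) = 2. Step 2 — apply |x|_p = p^{-v_p(x)} = 19^{-2} = 1/361.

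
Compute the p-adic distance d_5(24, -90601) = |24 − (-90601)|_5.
d_5(24, -90601) = 1/3125

Step 1 — x − y = 24 − (-90601) = 90625. Step 2 — v_5(90625) = 5 (factor: 90625 = (5^5 · 29); the sign does not affect v_p). Step 3 — |x − y|_5 = 5^{-5} = 1/3125.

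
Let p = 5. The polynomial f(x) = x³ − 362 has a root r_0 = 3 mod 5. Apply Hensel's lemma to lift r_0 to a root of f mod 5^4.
r_3 = 183 (mod 625)

Hensel: r_{i+1} = r_i − f(r_i)/f′(r_i) mod 5^{i+2}, where f′(x) = 3x². Iterate:
  r_0 = 3 (mod 5)
  r_1 = 8 (mod 25)
  r_2 = 58 (mod 125)
  r_3 = 183 (mod 625)
Final: r = 183 with f(r) ≡ 0 mod 5^4.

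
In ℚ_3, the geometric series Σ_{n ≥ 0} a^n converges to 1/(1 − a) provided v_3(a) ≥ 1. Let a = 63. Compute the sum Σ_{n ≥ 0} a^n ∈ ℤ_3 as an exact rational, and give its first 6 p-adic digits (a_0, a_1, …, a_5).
Σ a^n = 1/(1 − a) = -1/62;  first 6 digits = (1, 0, 1, 2, 1, 1)

v_3(a) = 2 ≥ 1, so the series converges in ℤ_3 to 1/(1 − a) = 1/(1 − 63) = -1/62. Expand this rational in ℤ_3: compute digits iteratively via d_i = x_i mod 3, x_{i+1} = (x_i − d_i)/3. The first 6 digits are (1, 0, 1, 2, 1, 1).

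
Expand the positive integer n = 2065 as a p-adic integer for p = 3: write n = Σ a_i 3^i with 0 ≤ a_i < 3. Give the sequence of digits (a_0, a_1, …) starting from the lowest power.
(a_0, a_1, …) = (1, 1, 1, 1, 1, 2, 2)

Repeated division by 3 gives the digits low-to-high: 2065 = 1 + 1·3^1 + 1·3^2 + 1·3^3 + 1·3^4 + 2·3^5 + 2·3^6. Digit sequence: (1, 1, 1, 1, 1, 2, 2).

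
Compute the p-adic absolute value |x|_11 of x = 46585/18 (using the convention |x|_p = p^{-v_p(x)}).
|46585/18|_11 = 1/1331

Step 1 — compute v_11(x) by factoring powers of 11 out of the numerator and denominator: v_11(46585/18) = 3. Step 2 — apply |x|_p = p^{-v_p(x)} = 11^{-3} = 1/1331.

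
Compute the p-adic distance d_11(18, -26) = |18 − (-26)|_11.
d_11(18, -26) = 1/11

Step 1 — x − y = 18 − (-26) = 44. Step 2 — v_11(44) = 1 (factor: 44 = (11^1 · 4); the sign does not affect v_p). Step 3 — |x − y|_11 = 11^{-1} = 1/11.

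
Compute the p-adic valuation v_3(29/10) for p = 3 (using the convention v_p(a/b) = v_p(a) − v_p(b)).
v_3(29/10) = 0

Factor powers of 3 from the numerator and denominator of the reduced fraction: 29 = 3^0 · 29 and 10 = 3^0 · 10. Apply v_p(a/b) = v_p(a) − v_p(b): v_3(29/10) = 0 − 0 = 0.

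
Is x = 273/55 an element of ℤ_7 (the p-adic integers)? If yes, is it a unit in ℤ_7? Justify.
x ∈ ℤ_7 but not a unit; v_7(x) = 1 > 0

ℤ_7 = {x ∈ ℚ_7 : v_7(x) ≥ 0} and ℤ_7^× = {x ∈ ℤ_7 : v_7(x) = 0}. Here v_7(273/55) = v_7(num) − v_7(den) = 1; compare against these criteria.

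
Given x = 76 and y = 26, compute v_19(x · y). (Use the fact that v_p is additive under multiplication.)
v_19(1976) = 1

v_p(x) = 1 (factor: 76 = 19^1 · 4); v_p(y) = 0 (factor: 26 = 19^0 · 26). Additivity: v_p(xy) = v_p(x) + v_p(y) = 1 + 0 = 1. (Direct check: xy = 1976 = 19^1 · (104).)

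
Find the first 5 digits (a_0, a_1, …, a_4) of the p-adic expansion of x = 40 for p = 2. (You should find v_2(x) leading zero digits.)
(a_0, …, a_4) = (0, 0, 0, 1, 0)

v_2(40) = 3, so a_0 = ... = a_2 = 0. Factor out: x = 2^3 · u with u = 5 a unit in ℤ_2. Expand u iteratively via a_{v+i} = u_i mod 2, u_{i+1} = (u_i − a_{v+i})/2:
  u_0 = 5;  a_3 = 1;  u_1 = (u_0 − 1)/2 = 2
  u_1 = 2;  a_4 = 0;  u_2 = (u_1 − 0)/2 = 1
Digits: (0, 0, 0, 1, 0).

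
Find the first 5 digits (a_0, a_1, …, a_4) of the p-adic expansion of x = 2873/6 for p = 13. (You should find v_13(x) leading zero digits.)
(a_0, …, a_4) = (0, 0, 5, 2, 2)

v_13(2873/6) = 2, so a_0 = ... = a_1 = 0. Factor out: x = 13^2 · u with u = 17/6 a unit in ℤ_13. Expand u iteratively via a_{v+i} = u_i mod 13, u_{i+1} = (u_i − a_{v+i})/13:
  u_0 = 17/6;  a_2 = 5;  u_1 = (u_0 − 5)/13 = -1/6
  u_1 = -1/6;  a_3 = 2;  u_2 = (u_1 − 2)/13 = -1/6
  u_2 = -1/6;  a_4 = 2;  u_3 = (u_2 − 2)/13 = -1/6
Digits: (0, 0, 5, 2, 2).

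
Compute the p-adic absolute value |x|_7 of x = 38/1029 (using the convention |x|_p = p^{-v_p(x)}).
|38/1029|_7 = 343

Step 1 — compute v_7(x) by factoring powers of 7 out of the numerator and denominator: v_7(38/1029) = -3. Step 2 — apply |x|_p = p^{-v_p(x)} = 7^{3} = 343.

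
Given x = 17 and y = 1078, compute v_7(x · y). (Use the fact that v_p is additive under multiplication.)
v_7(18326) = 2

v_p(x) = 0 (factor: 17 = 7^0 · 17); v_p(y) = 2 (factor: 1078 = 7^2 · 22). Additivity: v_p(xy) = v_p(x) + v_p(y) = 0 + 2 = 2. (Direct check: xy = 18326 = 7^2 · (374).)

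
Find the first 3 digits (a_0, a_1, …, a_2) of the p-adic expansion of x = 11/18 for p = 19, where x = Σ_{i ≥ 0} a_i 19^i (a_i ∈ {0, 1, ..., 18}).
(a_0, …, a_2) = (8, 7, 7)

v_19(11/18) = 0 (numerator and denominator both coprime to 19), so x ∈ ℤ_19^×. Compute digits iteratively via a_i = x_i mod 19, x_{i+1} = (x_i − a_i)/19, with x_0 = x:
  x_0 = 11/18;  a_0 = 8;  x_1 = (x_0 − 8)/19 = -7/18
  x_1 = -7/18;  a_1 = 7;  x_2 = (x_1 − 7)/19 = -7/18
  x_2 = -7/18;  a_2 = 7;  x_3 = (x_2 − 7)/19 = -7/18
Digits: (8, 7, 7).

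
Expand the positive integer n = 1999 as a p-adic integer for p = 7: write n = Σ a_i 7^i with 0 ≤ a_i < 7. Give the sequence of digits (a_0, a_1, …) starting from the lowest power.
(a_0, a_1, …) = (4, 5, 5, 5)

Repeated division by 7 gives the digits low-to-high: 1999 = 4 + 5·7^1 + 5·7^2 + 5·7^3. Digit sequence: (4, 5, 5, 5).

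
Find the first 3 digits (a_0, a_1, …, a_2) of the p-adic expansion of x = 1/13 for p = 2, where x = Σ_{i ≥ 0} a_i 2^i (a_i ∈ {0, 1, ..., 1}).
(a_0, …, a_2) = (1, 0, 1)

v_2(1/13) = 0 (numerator and denominator both coprime to 2), so x ∈ ℤ_2^×. Compute digits iteratively via a_i = x_i mod 2, x_{i+1} = (x_i − a_i)/2, with x_0 = x:
  x_0 = 1/13;  a_0 = 1;  x_1 = (x_0 − 1)/2 = -6/13
  x_1 = -6/13;  a_1 = 0;  x_2 = (x_1 − 0)/2 = -3/13
  x_2 = -3/13;  a_2 = 1;  x_3 = (x_2 − 1)/2 = -8/13
Digits: (1, 0, 1).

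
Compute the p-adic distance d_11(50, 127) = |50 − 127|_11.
d_11(50, 127) = 1/11

Step 1 — x − y = 50 − 127 = -77. Step 2 — v_11(-77) = 1 (factor: -77 = −(11^1 · 7); the sign does not affect v_p). Step 3 — |x − y|_11 = 11^{-1} = 1/11.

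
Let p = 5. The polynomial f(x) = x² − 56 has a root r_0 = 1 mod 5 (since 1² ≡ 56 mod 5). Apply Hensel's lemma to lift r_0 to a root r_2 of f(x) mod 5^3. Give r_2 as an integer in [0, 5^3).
r_2 = 41 (mod 125)

Hensel's recurrence: r_{i+1} = r_i − f(r_i)·(f′(r_i))^{-1} mod 5^{i+2}, with f′(x) = 2x. Iterate:
  r_0 = 1 (mod 5)
  r_1 = 16 (mod 25)
  r_2 = 41 (mod 125)
Final: r_2 = 41, and one checks f(r_2) ≡ 0 mod 5^3.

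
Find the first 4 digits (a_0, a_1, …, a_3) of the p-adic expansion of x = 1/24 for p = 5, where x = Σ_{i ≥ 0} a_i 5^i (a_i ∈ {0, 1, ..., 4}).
(a_0, …, a_3) = (4, 4, 3, 4)

v_5(1/24) = 0 (numerator and denominator both coprime to 5), so x ∈ ℤ_5^×. Compute digits iteratively via a_i = x_i mod 5, x_{i+1} = (x_i − a_i)/5, with x_0 = x:
  x_0 = 1/24;  a_0 = 4;  x_1 = (x_0 − 4)/5 = -19/24
  x_1 = -19/24;  a_1 = 4;  x_2 = (x_1 − 4)/5 = -23/24
  x_2 = -23/24;  a_2 = 3;  x_3 = (x_2 − 3)/5 = -19/24
  x_3 = -19/24;  a_3 = 4;  x_4 = (x_3 − 4)/5 = -23/24
Digits: (4, 4, 3, 4).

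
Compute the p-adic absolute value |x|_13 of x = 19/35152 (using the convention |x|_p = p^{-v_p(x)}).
|19/35152|_13 = 2197

Step 1 — compute v_13(x) by factoring powers of 13 out of the numerator and denominator: v_13(19/35152) = -3. Step 2 — apply |x|_p = p^{-v_p(x)} = 13^{3} = 2197.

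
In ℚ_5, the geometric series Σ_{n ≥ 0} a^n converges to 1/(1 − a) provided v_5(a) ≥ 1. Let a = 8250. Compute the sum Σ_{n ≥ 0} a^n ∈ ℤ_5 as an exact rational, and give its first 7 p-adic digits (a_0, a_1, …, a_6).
Σ a^n = 1/(1 − a) = -1/8249;  first 7 digits = (1, 0, 0, 1, 3, 2, 1)

v_5(a) = 3 ≥ 1, so the series converges in ℤ_5 to 1/(1 − a) = 1/(1 − 8250) = -1/8249. Expand this rational in ℤ_5: compute digits iteratively via d_i = x_i mod 5, x_{i+1} = (x_i − d_i)/5. The first 7 digits are (1, 0, 0, 1, 3, 2, 1).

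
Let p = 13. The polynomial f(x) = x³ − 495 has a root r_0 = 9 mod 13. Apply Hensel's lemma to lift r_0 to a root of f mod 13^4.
r_3 = 18404 (mod 28561)

Hensel: r_{i+1} = r_i − f(r_i)/f′(r_i) mod 13^{i+2}, where f′(x) = 3x². Iterate:
  r_0 = 9 (mod 13)
  r_1 = 152 (mod 169)
  r_2 = 828 (mod 2197)
  r_3 = 18404 (mod 28561)
Final: r = 18404 with f(r) ≡ 0 mod 13^4.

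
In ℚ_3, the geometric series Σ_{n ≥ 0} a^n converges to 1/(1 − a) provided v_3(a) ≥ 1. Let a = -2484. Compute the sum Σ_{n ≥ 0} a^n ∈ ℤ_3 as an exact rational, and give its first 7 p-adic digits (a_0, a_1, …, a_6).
Σ a^n = 1/(1 − a) = 1/2485;  first 7 digits = (1, 0, 0, 1, 2, 1, 0)

v_3(a) = 3 ≥ 1, so the series converges in ℤ_3 to 1/(1 − a) = 1/(1 − (-2484)) = 1/2485. Expand this rational in ℤ_3: compute digits iteratively via d_i = x_i mod 3, x_{i+1} = (x_i − d_i)/3. The first 7 digits are (1, 0, 0, 1, 2, 1, 0).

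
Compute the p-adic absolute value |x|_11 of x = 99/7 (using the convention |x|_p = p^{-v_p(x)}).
|99/7|_11 = 1/11

Step 1 — compute v_11(x) by factoring powers of 11 out of the numerator and denominator: v_11(99/7) = 1. Step 2 — apply |x|_p = p^{-v_p(x)} = 11^{-1} = 1/11.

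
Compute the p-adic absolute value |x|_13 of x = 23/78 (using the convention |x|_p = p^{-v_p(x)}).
|23/78|_13 = 13

Step 1 — compute v_13(x) by factoring powers of 13 out of the numerator and denominator: v_13(23/78) = -1. Step 2 — apply |x|_p = p^{-v_p(x)} = 13^{1} = 13.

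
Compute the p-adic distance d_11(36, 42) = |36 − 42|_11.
d_11(36, 42) = 1

Step 1 — x − y = 36 − 42 = -6. Step 2 — v_11(-6) = 0 (factor: -6 = −(11^0 · 6); the sign does not affect v_p). Step 3 — |x − y|_11 = 11^{0} = 1.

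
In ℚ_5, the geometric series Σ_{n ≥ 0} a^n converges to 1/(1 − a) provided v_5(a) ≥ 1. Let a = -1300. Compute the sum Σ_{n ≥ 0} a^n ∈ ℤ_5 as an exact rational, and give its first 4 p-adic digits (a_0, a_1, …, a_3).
Σ a^n = 1/(1 − a) = 1/1301;  first 4 digits = (1, 0, 3, 4)

v_5(a) = 2 ≥ 1, so the series converges in ℤ_5 to 1/(1 − a) = 1/(1 − (-1300)) = 1/1301. Expand this rational in ℤ_5: compute digits iteratively via d_i = x_i mod 5, x_{i+1} = (x_i − d_i)/5. The first 4 digits are (1, 0, 3, 4).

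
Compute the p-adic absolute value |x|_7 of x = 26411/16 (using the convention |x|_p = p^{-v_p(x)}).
|26411/16|_7 = 1/2401

Step 1 — compute v_7(x) by factoring powers of 7 out of the numerator and denominator: v_7(26411/16) = 4. Step 2 — apply |x|_p = p^{-v_p(x)} = 7^{-4} = 1/2401.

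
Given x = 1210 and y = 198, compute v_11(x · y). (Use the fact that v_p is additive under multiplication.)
v_11(239580) = 3

v_p(x) = 2 (factor: 1210 = 11^2 · 10); v_p(y) = 1 (factor: 198 = 11^1 · 18). Additivity: v_p(xy) = v_p(x) + v_p(y) = 2 + 1 = 3. (Direct check: xy = 239580 = 11^3 · (180).)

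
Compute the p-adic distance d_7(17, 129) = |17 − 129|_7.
d_7(17, 129) = 1/7

Step 1 — x − y = 17 − 129 = -112. Step 2 — v_7(-112) = 1 (factor: -112 = −(7^1 · 16); the sign does not affect v_p). Step 3 — |x − y|_7 = 7^{-1} = 1/7.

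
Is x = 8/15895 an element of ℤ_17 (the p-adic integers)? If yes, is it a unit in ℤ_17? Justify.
x ∉ ℤ_17 (v_17(x) = -2 < 0)

ℤ_17 = {x ∈ ℚ_17 : v_17(x) ≥ 0} and ℤ_17^× = {x ∈ ℤ_17 : v_17(x) = 0}. Here v_17(8/15895) = v_17(num) − v_17(den) = -2; compare against these criteria.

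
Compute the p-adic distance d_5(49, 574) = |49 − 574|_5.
d_5(49, 574) = 1/25

Step 1 — x − y = 49 − 574 = -525. Step 2 — v_5(-525) = 2 (factor: -525 = −(5^2 · 21); the sign does not affect v_p). Step 3 — |x − y|_5 = 5^{-2} = 1/25.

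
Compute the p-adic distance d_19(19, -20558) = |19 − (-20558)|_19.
d_19(19, -20558) = 1/6859

Step 1 — x − y = 19 − (-20558) = 20577. Step 2 — v_19(20577) = 3 (factor: 20577 = (19^3 · 3); the sign does not affect v_p). Step 3 — |x − y|_19 = 19^{-3} = 1/6859.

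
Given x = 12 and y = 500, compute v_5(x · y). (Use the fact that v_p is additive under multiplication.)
v_5(6000) = 3

v_p(x) = 0 (factor: 12 = 5^0 · 12); v_p(y) = 3 (factor: 500 = 5^3 · 4). Additivity: v_p(xy) = v_p(x) + v_p(y) = 0 + 3 = 3. (Direct check: xy = 6000 = 5^3 · (48).)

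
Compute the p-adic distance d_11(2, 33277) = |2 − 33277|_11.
d_11(2, 33277) = 1/1331

Step 1 — x − y = 2 − 33277 = -33275. Step 2 — v_11(-33275) = 3 (factor: -33275 = −(11^3 · 25); the sign does not affect v_p). Step 3 — |x − y|_11 = 11^{-3} = 1/1331.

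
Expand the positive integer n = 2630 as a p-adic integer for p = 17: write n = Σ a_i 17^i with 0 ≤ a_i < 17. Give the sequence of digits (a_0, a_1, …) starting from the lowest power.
(a_0, a_1, …) = (12, 1, 9)

Repeated division by 17 gives the digits low-to-high: 2630 = 12 + 1·17^1 + 9·17^2. Digit sequence: (12, 1, 9).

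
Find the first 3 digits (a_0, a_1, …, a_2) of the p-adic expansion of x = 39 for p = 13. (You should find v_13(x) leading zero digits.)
(a_0, …, a_2) = (0, 3, 0)

v_13(39) = 1, so a_0 = ... = a_0 = 0. Factor out: x = 13^1 · u with u = 3 a unit in ℤ_13. Expand u iteratively via a_{v+i} = u_i mod 13, u_{i+1} = (u_i − a_{v+i})/13:
  u_0 = 3;  a_1 = 3;  u_1 = (u_0 − 3)/13 = 0
  u_1 = 0;  a_2 = 0;  u_2 = (u_1 − 0)/13 = 0
Digits: (0, 3, 0).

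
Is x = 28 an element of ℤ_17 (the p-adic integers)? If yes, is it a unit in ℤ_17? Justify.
x ∈ ℤ_17^× (unit); v_17(x) = 0

ℤ_17 = {x ∈ ℚ_17 : v_17(x) ≥ 0} and ℤ_17^× = {x ∈ ℤ_17 : v_17(x) = 0}. Here v_17(28) = v_17(num) − v_17(den) = 0; compare against these criteria.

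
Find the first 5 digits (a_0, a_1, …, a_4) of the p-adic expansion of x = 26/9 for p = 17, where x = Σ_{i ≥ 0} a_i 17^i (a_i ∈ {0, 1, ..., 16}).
(a_0, …, a_4) = (1, 2, 15, 1, 15)

v_17(26/9) = 0 (numerator and denominator both coprime to 17), so x ∈ ℤ_17^×. Compute digits iteratively via a_i = x_i mod 17, x_{i+1} = (x_i − a_i)/17, with x_0 = x:
  x_0 = 26/9;  a_0 = 1;  x_1 = (x_0 − 1)/17 = 1/9
  x_1 = 1/9;  a_1 = 2;  x_2 = (x_1 − 2)/17 = -1/9
  x_2 = -1/9;  a_2 = 15;  x_3 = (x_2 − 15)/17 = -8/9
  x_3 = -8/9;  a_3 = 1;  x_4 = (x_3 − 1)/17 = -1/9
  x_4 = -1/9;  a_4 = 15;  x_5 = (x_4 − 15)/17 = -8/9
Digits: (1, 2, 15, 1, 15).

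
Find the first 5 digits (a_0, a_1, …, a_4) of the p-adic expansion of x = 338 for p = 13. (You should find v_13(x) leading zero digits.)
(a_0, …, a_4) = (0, 0, 2, 0, 0)

v_13(338) = 2, so a_0 = ... = a_1 = 0. Factor out: x = 13^2 · u with u = 2 a unit in ℤ_13. Expand u iteratively via a_{v+i} = u_i mod 13, u_{i+1} = (u_i − a_{v+i})/13:
  u_0 = 2;  a_2 = 2;  u_1 = (u_0 − 2)/13 = 0
  u_1 = 0;  a_3 = 0;  u_2 = (u_1 − 0)/13 = 0
  u_2 = 0;  a_4 = 0;  u_3 = (u_2 − 0)/13 = 0
Digits: (0, 0, 2, 0, 0).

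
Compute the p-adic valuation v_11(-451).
v_11(-451) = 1

v_11(n) is the largest exponent k such that 11^k divides n. Factor out: -451 = -11^1 · 41. (Sign doesn't affect v_p.) So v_11(-451) = 1.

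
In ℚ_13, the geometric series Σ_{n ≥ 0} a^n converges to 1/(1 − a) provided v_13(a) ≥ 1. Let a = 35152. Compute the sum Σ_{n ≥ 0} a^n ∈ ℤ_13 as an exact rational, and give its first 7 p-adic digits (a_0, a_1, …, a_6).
Σ a^n = 1/(1 − a) = -1/35151;  first 7 digits = (1, 0, 0, 3, 1, 0, 9)

v_13(a) = 3 ≥ 1, so the series converges in ℤ_13 to 1/(1 − a) = 1/(1 − 35152) = -1/35151. Expand this rational in ℤ_13: compute digits iteratively via d_i = x_i mod 13, x_{i+1} = (x_i − d_i)/13. The first 7 digits are (1, 0, 0, 3, 1, 0, 9).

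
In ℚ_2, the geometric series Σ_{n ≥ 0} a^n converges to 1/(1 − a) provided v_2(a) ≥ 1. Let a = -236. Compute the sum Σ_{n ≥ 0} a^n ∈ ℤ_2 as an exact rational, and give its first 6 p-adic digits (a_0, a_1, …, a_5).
Σ a^n = 1/(1 − a) = 1/237;  first 6 digits = (1, 0, 1, 0, 0, 1)

v_2(a) = 2 ≥ 1, so the series converges in ℤ_2 to 1/(1 − a) = 1/(1 − (-236)) = 1/237. Expand this rational in ℤ_2: compute digits iteratively via d_i = x_i mod 2, x_{i+1} = (x_i − d_i)/2. The first 6 digits are (1, 0, 1, 0, 0, 1).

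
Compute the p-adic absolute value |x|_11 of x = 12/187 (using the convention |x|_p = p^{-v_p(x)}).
|12/187|_11 = 11

Step 1 — compute v_11(x) by factoring powers of 11 out of the numerator and denominator: v_11(12/187) = -1. Step 2 — apply |x|_p = p^{-v_p(x)} = 11^{1} = 11.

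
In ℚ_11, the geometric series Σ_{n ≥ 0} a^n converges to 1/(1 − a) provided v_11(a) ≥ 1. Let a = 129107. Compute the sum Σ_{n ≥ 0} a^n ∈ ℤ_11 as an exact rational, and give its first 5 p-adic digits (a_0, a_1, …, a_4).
Σ a^n = 1/(1 − a) = -1/129106;  first 5 digits = (1, 0, 0, 9, 8)

v_11(a) = 3 ≥ 1, so the series converges in ℤ_11 to 1/(1 − a) = 1/(1 − 129107) = -1/129106. Expand this rational in ℤ_11: compute digits iteratively via d_i = x_i mod 11, x_{i+1} = (x_i − d_i)/11. The first 5 digits are (1, 0, 0, 9, 8).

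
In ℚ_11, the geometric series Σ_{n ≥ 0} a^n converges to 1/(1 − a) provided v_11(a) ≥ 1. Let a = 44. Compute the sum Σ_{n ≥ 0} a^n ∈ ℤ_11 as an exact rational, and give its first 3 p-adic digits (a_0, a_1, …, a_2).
Σ a^n = 1/(1 − a) = -1/43;  first 3 digits = (1, 4, 5)

v_11(a) = 1 ≥ 1, so the series converges in ℤ_11 to 1/(1 − a) = 1/(1 − 44) = -1/43. Expand this rational in ℤ_11: compute digits iteratively via d_i = x_i mod 11, x_{i+1} = (x_i − d_i)/11. The first 3 digits are (1, 4, 5).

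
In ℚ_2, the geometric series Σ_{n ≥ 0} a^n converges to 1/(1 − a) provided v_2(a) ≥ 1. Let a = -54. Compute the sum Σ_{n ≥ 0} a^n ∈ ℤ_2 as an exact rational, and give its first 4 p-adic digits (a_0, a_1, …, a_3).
Σ a^n = 1/(1 − a) = 1/55;  first 4 digits = (1, 1, 1, 0)

v_2(a) = 1 ≥ 1, so the series converges in ℤ_2 to 1/(1 − a) = 1/(1 − (-54)) = 1/55. Expand this rational in ℤ_2: compute digits iteratively via d_i = x_i mod 2, x_{i+1} = (x_i − d_i)/2. The first 4 digits are (1, 1, 1, 0).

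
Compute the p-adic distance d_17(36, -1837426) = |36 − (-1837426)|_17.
d_17(36, -1837426) = 1/83521

Step 1 — x − y = 36 − (-1837426) = 1837462. Step 2 — v_17(1837462) = 4 (factor: 1837462 = (17^4 · 22); the sign does not affect v_p). Step 3 — |x − y|_17 = 17^{-4} = 1/83521.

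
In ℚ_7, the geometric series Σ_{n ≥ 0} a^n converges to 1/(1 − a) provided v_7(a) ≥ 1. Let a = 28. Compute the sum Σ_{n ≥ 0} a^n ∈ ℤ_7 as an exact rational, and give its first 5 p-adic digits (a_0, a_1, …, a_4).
Σ a^n = 1/(1 − a) = -1/27;  first 5 digits = (1, 4, 2, 3, 6)

v_7(a) = 1 ≥ 1, so the series converges in ℤ_7 to 1/(1 − a) = 1/(1 − 28) = -1/27. Expand this rational in ℤ_7: compute digits iteratively via d_i = x_i mod 7, x_{i+1} = (x_i − d_i)/7. The first 5 digits are (1, 4, 2, 3, 6).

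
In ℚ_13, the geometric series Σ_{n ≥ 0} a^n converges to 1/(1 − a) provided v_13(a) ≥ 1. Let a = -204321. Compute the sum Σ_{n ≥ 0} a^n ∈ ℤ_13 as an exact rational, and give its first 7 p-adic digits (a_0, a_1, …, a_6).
Σ a^n = 1/(1 − a) = 1/204322;  first 7 digits = (1, 0, 0, 11, 5, 12, 3)

v_13(a) = 3 ≥ 1, so the series converges in ℤ_13 to 1/(1 − a) = 1/(1 − (-204321)) = 1/204322. Expand this rational in ℤ_13: compute digits iteratively via d_i = x_i mod 13, x_{i+1} = (x_i − d_i)/13. The first 7 digits are (1, 0, 0, 11, 5, 12, 3).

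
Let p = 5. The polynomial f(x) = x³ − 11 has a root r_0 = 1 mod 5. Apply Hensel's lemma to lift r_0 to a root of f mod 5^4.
r_3 = 271 (mod 625)

Hensel: r_{i+1} = r_i − f(r_i)/f′(r_i) mod 5^{i+2}, where f′(x) = 3x². Iterate:
  r_0 = 1 (mod 5)
  r_1 = 21 (mod 25)
  r_2 = 21 (mod 125)
  r_3 = 271 (mod 625)
Final: r = 271 with f(r) ≡ 0 mod 5^4.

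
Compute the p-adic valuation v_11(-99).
v_11(-99) = 1

v_11(n) is the largest exponent k such that 11^k divides n. Factor out: -99 = -11^1 · 9. (Sign doesn't affect v_p.) So v_11(-99) = 1.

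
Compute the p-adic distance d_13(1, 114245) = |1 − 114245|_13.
d_13(1, 114245) = 1/28561

Step 1 — x − y = 1 − 114245 = -114244. Step 2 — v_13(-114244) = 4 (factor: -114244 = −(13^4 · 4); the sign does not affect v_p). Step 3 — |x − y|_13 = 13^{-4} = 1/28561.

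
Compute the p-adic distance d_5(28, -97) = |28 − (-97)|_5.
d_5(28, -97) = 1/125

Step 1 — x − y = 28 − (-97) = 125. Step 2 — v_5(125) = 3 (factor: 125 = (5^3 · 1); the sign does not affect v_p). Step 3 — |x − y|_5 = 5^{-3} = 1/125.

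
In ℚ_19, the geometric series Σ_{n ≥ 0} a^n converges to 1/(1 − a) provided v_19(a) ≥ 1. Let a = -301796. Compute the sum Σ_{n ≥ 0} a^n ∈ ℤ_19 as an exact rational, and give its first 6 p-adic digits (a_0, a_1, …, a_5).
Σ a^n = 1/(1 − a) = 1/301797;  first 6 digits = (1, 0, 0, 13, 16, 18)

v_19(a) = 3 ≥ 1, so the series converges in ℤ_19 to 1/(1 − a) = 1/(1 − (-301796)) = 1/301797. Expand this rational in ℤ_19: compute digits iteratively via d_i = x_i mod 19, x_{i+1} = (x_i − d_i)/19. The first 6 digits are (1, 0, 0, 13, 16, 18).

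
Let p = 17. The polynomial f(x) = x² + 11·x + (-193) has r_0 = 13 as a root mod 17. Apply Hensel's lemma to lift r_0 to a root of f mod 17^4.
r_3 = 16639 (mod 83521)

Hensel: r_{i+1} = r_i − f(r_i)·(f′(r_i))^{-1} mod 17^{i+2}, f′(x) = 2x + 11. Iterate:
  r_0 = 13 (mod 17)
  r_1 = 166 (mod 289)
  r_2 = 1900 (mod 4913)
  r_3 = 16639 (mod 83521)
Final: r = 16639 satisfies f(r) ≡ 0 mod 17^4.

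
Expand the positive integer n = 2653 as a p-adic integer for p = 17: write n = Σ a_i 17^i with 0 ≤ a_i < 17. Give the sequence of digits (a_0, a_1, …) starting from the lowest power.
(a_0, a_1, …) = (1, 3, 9)

Repeated division by 17 gives the digits low-to-high: 2653 = 1 + 3·17^1 + 9·17^2. Digit sequence: (1, 3, 9).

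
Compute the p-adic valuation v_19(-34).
v_19(-34) = 0

v_19(n) is the largest exponent k such that 19^k divides n. Factor out: -34 = -19^0 · 34. (Sign doesn't affect v_p.) So v_19(-34) = 0.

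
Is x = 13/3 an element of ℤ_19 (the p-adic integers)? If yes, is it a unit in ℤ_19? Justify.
x ∈ ℤ_19^× (unit); v_19(x) = 0

ℤ_19 = {x ∈ ℚ_19 : v_19(x) ≥ 0} and ℤ_19^× = {x ∈ ℤ_19 : v_19(x) = 0}. Here v_19(13/3) = v_19(num) − v_19(den) = 0; compare against these criteria.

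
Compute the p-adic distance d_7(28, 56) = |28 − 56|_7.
d_7(28, 56) = 1/7

Step 1 — x − y = 28 − 56 = -28. Step 2 — v_7(-28) = 1 (factor: -28 = −(7^1 · 4); the sign does not affect v_p). Step 3 — |x − y|_7 = 7^{-1} = 1/7.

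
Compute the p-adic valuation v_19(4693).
v_19(4693) = 2

v_19(n) is the largest exponent k such that 19^k divides n. Factor out: 4693 = 19^2 · 13. (Sign doesn't affect v_p.) So v_19(4693) = 2.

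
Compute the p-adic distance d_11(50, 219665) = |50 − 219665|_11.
d_11(50, 219665) = 1/14641

Step 1 — x − y = 50 − 219665 = -219615. Step 2 — v_11(-219615) = 4 (factor: -219615 = −(11^4 · 15); the sign does not affect v_p). Step 3 — |x − y|_11 = 11^{-4} = 1/14641.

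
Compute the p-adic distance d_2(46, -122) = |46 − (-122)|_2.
d_2(46, -122) = 1/8

Step 1 — x − y = 46 − (-122) = 168. Step 2 — v_2(168) = 3 (factor: 168 = (2^3 · 21); the sign does not affect v_p). Step 3 — |x − y|_2 = 2^{-3} = 1/8.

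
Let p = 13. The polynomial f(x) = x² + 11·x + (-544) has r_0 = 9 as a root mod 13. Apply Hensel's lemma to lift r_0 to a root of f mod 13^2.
r_1 = 74 (mod 169)

Hensel: r_{i+1} = r_i − f(r_i)·(f′(r_i))^{-1} mod 13^{i+2}, f′(x) = 2x + 11. Iterate:
  r_0 = 9 (mod 13)
  r_1 = 74 (mod 169)
Final: r = 74 satisfies f(r) ≡ 0 mod 13^2.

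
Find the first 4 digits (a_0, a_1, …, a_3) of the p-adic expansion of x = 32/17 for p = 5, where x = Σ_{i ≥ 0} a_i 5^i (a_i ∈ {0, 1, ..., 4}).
(a_0, …, a_3) = (1, 4, 1, 2)

v_5(32/17) = 0 (numerator and denominator both coprime to 5), so x ∈ ℤ_5^×. Compute digits iteratively via a_i = x_i mod 5, x_{i+1} = (x_i − a_i)/5, with x_0 = x:
  x_0 = 32/17;  a_0 = 1;  x_1 = (x_0 − 1)/5 = 3/17
  x_1 = 3/17;  a_1 = 4;  x_2 = (x_1 − 4)/5 = -13/17
  x_2 = -13/17;  a_2 = 1;  x_3 = (x_2 − 1)/5 = -6/17
  x_3 = -6/17;  a_3 = 2;  x_4 = (x_3 − 2)/5 = -8/17
Digits: (1, 4, 1, 2).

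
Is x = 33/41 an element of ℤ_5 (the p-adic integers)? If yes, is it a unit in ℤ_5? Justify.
x ∈ ℤ_5^× (unit); v_5(x) = 0

ℤ_5 = {x ∈ ℚ_5 : v_5(x) ≥ 0} and ℤ_5^× = {x ∈ ℤ_5 : v_5(x) = 0}. Here v_5(33/41) = v_5(num) − v_5(den) = 0; compare against these criteria.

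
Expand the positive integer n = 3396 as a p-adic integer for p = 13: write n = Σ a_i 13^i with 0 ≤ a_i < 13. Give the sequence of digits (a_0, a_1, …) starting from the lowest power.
(a_0, a_1, …) = (3, 1, 7, 1)

Repeated division by 13 gives the digits low-to-high: 3396 = 3 + 1·13^1 + 7·13^2 + 1·13^3. Digit sequence: (3, 1, 7, 1).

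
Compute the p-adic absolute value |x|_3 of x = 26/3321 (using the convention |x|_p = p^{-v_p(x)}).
|26/3321|_3 = 81

Step 1 — compute v_3(x) by factoring powers of 3 out of the numerator and denominator: v_3(26/3321) = -4. Step 2 — apply |x|_p = p^{-v_p(x)} = 3^{4} = 81.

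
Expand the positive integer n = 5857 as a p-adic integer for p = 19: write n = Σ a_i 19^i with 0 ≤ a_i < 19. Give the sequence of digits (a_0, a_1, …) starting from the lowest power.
(a_0, a_1, …) = (5, 4, 16)

Repeated division by 19 gives the digits low-to-high: 5857 = 5 + 4·19^1 + 16·19^2. Digit sequence: (5, 4, 16).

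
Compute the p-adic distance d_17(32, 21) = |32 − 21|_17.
d_17(32, 21) = 1

Step 1 — x − y = 32 − 21 = 11. Step 2 — v_17(11) = 0 (factor: 11 = (17^0 · 11); the sign does not affect v_p). Step 3 — |x − y|_17 = 17^{0} = 1.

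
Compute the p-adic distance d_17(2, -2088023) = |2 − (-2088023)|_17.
d_17(2, -2088023) = 1/83521

Step 1 — x − y = 2 − (-2088023) = 2088025. Step 2 — v_17(2088025) = 4 (factor: 2088025 = (17^4 · 25); the sign does not affect v_p). Step 3 — |x − y|_17 = 17^{-4} = 1/83521.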